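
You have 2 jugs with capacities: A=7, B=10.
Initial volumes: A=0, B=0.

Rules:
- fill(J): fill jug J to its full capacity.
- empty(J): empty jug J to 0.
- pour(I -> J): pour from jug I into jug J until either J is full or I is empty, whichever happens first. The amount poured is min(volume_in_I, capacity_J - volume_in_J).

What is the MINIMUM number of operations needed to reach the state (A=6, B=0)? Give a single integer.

Answer: 8

Derivation:
BFS from (A=0, B=0). One shortest path:
  1. fill(B) -> (A=0 B=10)
  2. pour(B -> A) -> (A=7 B=3)
  3. empty(A) -> (A=0 B=3)
  4. pour(B -> A) -> (A=3 B=0)
  5. fill(B) -> (A=3 B=10)
  6. pour(B -> A) -> (A=7 B=6)
  7. empty(A) -> (A=0 B=6)
  8. pour(B -> A) -> (A=6 B=0)
Reached target in 8 moves.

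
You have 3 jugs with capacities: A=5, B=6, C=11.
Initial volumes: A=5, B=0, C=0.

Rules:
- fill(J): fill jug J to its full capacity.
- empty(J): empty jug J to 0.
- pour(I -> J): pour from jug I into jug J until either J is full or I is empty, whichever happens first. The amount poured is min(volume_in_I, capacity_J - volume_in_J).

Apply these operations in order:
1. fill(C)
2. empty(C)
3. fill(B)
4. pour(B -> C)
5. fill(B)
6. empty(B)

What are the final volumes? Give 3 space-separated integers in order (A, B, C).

Answer: 5 0 6

Derivation:
Step 1: fill(C) -> (A=5 B=0 C=11)
Step 2: empty(C) -> (A=5 B=0 C=0)
Step 3: fill(B) -> (A=5 B=6 C=0)
Step 4: pour(B -> C) -> (A=5 B=0 C=6)
Step 5: fill(B) -> (A=5 B=6 C=6)
Step 6: empty(B) -> (A=5 B=0 C=6)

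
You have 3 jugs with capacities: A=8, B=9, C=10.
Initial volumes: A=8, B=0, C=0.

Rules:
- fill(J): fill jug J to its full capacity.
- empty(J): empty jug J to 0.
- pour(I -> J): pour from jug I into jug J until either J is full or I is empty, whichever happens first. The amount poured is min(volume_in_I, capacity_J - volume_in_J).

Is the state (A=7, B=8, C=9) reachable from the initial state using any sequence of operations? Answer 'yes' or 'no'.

Answer: no

Derivation:
BFS explored all 486 reachable states.
Reachable set includes: (0,0,0), (0,0,1), (0,0,2), (0,0,3), (0,0,4), (0,0,5), (0,0,6), (0,0,7), (0,0,8), (0,0,9), (0,0,10), (0,1,0) ...
Target (A=7, B=8, C=9) not in reachable set → no.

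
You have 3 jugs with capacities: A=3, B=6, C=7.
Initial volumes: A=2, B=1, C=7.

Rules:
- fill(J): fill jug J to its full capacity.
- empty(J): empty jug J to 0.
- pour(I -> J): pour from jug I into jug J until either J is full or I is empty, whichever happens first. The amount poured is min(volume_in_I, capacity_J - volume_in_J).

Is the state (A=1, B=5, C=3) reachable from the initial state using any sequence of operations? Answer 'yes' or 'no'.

Answer: no

Derivation:
BFS explored all 164 reachable states.
Reachable set includes: (0,0,0), (0,0,1), (0,0,2), (0,0,3), (0,0,4), (0,0,5), (0,0,6), (0,0,7), (0,1,0), (0,1,1), (0,1,2), (0,1,3) ...
Target (A=1, B=5, C=3) not in reachable set → no.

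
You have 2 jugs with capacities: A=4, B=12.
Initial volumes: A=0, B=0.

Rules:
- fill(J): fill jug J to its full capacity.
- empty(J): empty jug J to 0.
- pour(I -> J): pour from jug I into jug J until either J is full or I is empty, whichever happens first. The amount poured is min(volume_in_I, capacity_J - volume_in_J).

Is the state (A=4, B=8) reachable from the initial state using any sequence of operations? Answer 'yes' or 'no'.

Answer: yes

Derivation:
BFS from (A=0, B=0):
  1. fill(B) -> (A=0 B=12)
  2. pour(B -> A) -> (A=4 B=8)
Target reached → yes.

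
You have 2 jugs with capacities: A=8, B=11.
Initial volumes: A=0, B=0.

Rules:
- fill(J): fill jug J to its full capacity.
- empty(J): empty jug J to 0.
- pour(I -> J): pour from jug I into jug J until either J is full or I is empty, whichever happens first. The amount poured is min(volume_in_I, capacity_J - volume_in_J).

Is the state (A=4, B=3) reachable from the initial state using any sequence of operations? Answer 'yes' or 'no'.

Answer: no

Derivation:
BFS explored all 38 reachable states.
Reachable set includes: (0,0), (0,1), (0,2), (0,3), (0,4), (0,5), (0,6), (0,7), (0,8), (0,9), (0,10), (0,11) ...
Target (A=4, B=3) not in reachable set → no.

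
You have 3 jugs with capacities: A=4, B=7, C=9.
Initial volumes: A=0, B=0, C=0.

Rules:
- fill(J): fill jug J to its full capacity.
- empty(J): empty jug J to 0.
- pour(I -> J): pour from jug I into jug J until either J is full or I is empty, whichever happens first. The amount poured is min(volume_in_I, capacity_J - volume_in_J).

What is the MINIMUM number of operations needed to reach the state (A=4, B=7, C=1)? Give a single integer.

Answer: 5

Derivation:
BFS from (A=0, B=0, C=0). One shortest path:
  1. fill(B) -> (A=0 B=7 C=0)
  2. fill(C) -> (A=0 B=7 C=9)
  3. pour(C -> A) -> (A=4 B=7 C=5)
  4. empty(A) -> (A=0 B=7 C=5)
  5. pour(C -> A) -> (A=4 B=7 C=1)
Reached target in 5 moves.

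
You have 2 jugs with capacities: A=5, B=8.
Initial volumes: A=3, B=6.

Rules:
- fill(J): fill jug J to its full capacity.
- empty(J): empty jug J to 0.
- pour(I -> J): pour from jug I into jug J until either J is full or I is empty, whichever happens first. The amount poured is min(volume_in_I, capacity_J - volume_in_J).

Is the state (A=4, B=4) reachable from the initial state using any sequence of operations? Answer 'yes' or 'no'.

Answer: no

Derivation:
BFS explored all 27 reachable states.
Reachable set includes: (0,0), (0,1), (0,2), (0,3), (0,4), (0,5), (0,6), (0,7), (0,8), (1,0), (1,8), (2,0) ...
Target (A=4, B=4) not in reachable set → no.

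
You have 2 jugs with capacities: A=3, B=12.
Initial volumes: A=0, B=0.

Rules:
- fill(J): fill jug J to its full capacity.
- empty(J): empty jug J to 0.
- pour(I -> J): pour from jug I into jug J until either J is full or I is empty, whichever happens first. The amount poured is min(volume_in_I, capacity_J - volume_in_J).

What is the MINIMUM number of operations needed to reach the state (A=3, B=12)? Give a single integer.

Answer: 2

Derivation:
BFS from (A=0, B=0). One shortest path:
  1. fill(A) -> (A=3 B=0)
  2. fill(B) -> (A=3 B=12)
Reached target in 2 moves.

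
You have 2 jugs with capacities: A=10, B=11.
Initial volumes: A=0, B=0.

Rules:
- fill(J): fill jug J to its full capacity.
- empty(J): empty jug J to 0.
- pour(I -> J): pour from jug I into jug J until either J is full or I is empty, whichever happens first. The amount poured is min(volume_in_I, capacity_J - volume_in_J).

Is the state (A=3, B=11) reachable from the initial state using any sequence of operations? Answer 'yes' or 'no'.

Answer: yes

Derivation:
BFS from (A=0, B=0):
  1. fill(B) -> (A=0 B=11)
  2. pour(B -> A) -> (A=10 B=1)
  3. empty(A) -> (A=0 B=1)
  4. pour(B -> A) -> (A=1 B=0)
  5. fill(B) -> (A=1 B=11)
  6. pour(B -> A) -> (A=10 B=2)
  7. empty(A) -> (A=0 B=2)
  8. pour(B -> A) -> (A=2 B=0)
  9. fill(B) -> (A=2 B=11)
  10. pour(B -> A) -> (A=10 B=3)
  11. empty(A) -> (A=0 B=3)
  12. pour(B -> A) -> (A=3 B=0)
  13. fill(B) -> (A=3 B=11)
Target reached → yes.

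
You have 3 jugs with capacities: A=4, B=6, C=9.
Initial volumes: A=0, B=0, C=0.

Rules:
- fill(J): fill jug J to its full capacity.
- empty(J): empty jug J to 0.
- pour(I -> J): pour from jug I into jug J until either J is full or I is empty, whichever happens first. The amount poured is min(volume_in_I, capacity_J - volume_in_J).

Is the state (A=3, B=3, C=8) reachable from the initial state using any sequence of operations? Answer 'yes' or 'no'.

Answer: no

Derivation:
BFS explored all 230 reachable states.
Reachable set includes: (0,0,0), (0,0,1), (0,0,2), (0,0,3), (0,0,4), (0,0,5), (0,0,6), (0,0,7), (0,0,8), (0,0,9), (0,1,0), (0,1,1) ...
Target (A=3, B=3, C=8) not in reachable set → no.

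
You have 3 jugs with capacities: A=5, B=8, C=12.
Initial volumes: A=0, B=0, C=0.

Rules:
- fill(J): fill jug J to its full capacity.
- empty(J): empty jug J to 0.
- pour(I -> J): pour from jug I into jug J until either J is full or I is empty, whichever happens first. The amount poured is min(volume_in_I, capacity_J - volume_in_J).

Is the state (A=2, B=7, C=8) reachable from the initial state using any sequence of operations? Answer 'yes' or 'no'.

Answer: no

Derivation:
BFS explored all 394 reachable states.
Reachable set includes: (0,0,0), (0,0,1), (0,0,2), (0,0,3), (0,0,4), (0,0,5), (0,0,6), (0,0,7), (0,0,8), (0,0,9), (0,0,10), (0,0,11) ...
Target (A=2, B=7, C=8) not in reachable set → no.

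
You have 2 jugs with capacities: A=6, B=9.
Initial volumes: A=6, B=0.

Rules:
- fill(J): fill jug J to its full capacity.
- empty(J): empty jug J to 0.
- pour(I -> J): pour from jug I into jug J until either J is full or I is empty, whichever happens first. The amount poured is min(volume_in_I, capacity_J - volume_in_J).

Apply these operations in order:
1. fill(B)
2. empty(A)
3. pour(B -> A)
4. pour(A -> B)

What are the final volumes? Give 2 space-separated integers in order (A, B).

Answer: 0 9

Derivation:
Step 1: fill(B) -> (A=6 B=9)
Step 2: empty(A) -> (A=0 B=9)
Step 3: pour(B -> A) -> (A=6 B=3)
Step 4: pour(A -> B) -> (A=0 B=9)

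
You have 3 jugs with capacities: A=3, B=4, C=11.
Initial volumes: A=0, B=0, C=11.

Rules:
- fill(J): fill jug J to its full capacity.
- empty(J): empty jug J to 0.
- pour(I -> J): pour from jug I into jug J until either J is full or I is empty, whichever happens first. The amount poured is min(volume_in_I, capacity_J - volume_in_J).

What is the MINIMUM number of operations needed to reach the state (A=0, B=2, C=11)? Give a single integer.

Answer: 6

Derivation:
BFS from (A=0, B=0, C=11). One shortest path:
  1. fill(A) -> (A=3 B=0 C=11)
  2. pour(A -> B) -> (A=0 B=3 C=11)
  3. fill(A) -> (A=3 B=3 C=11)
  4. pour(A -> B) -> (A=2 B=4 C=11)
  5. empty(B) -> (A=2 B=0 C=11)
  6. pour(A -> B) -> (A=0 B=2 C=11)
Reached target in 6 moves.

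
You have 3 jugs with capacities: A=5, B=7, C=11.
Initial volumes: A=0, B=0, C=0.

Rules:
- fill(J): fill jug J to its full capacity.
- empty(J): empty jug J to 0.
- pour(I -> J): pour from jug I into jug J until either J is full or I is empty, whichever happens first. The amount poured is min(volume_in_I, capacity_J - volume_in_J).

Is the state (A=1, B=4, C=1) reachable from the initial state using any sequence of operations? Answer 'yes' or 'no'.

Answer: no

Derivation:
BFS explored all 336 reachable states.
Reachable set includes: (0,0,0), (0,0,1), (0,0,2), (0,0,3), (0,0,4), (0,0,5), (0,0,6), (0,0,7), (0,0,8), (0,0,9), (0,0,10), (0,0,11) ...
Target (A=1, B=4, C=1) not in reachable set → no.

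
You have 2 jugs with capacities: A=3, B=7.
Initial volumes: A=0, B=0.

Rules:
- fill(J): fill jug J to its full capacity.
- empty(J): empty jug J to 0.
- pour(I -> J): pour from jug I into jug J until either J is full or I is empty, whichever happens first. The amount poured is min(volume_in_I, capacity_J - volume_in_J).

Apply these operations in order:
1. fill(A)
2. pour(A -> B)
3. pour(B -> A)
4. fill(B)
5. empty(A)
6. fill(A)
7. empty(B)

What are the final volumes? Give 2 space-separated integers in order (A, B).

Step 1: fill(A) -> (A=3 B=0)
Step 2: pour(A -> B) -> (A=0 B=3)
Step 3: pour(B -> A) -> (A=3 B=0)
Step 4: fill(B) -> (A=3 B=7)
Step 5: empty(A) -> (A=0 B=7)
Step 6: fill(A) -> (A=3 B=7)
Step 7: empty(B) -> (A=3 B=0)

Answer: 3 0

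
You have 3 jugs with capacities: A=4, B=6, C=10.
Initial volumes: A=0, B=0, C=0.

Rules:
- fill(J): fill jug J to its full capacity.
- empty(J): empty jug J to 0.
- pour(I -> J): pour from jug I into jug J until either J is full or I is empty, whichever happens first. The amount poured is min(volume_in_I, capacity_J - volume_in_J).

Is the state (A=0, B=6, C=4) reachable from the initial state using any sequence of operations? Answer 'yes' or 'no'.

BFS from (A=0, B=0, C=0):
  1. fill(C) -> (A=0 B=0 C=10)
  2. pour(C -> B) -> (A=0 B=6 C=4)
Target reached → yes.

Answer: yes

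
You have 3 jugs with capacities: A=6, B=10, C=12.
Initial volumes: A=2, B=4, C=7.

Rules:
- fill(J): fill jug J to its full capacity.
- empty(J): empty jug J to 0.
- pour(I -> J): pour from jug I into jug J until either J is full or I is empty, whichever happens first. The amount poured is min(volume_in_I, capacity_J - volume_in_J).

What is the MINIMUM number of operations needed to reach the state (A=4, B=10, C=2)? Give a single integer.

Answer: 4

Derivation:
BFS from (A=2, B=4, C=7). One shortest path:
  1. empty(A) -> (A=0 B=4 C=7)
  2. fill(C) -> (A=0 B=4 C=12)
  3. pour(B -> A) -> (A=4 B=0 C=12)
  4. pour(C -> B) -> (A=4 B=10 C=2)
Reached target in 4 moves.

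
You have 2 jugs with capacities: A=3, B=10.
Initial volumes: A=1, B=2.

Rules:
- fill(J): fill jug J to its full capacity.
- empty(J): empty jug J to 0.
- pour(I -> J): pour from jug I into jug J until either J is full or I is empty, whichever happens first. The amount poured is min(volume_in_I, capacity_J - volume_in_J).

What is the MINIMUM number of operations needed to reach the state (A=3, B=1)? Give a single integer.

Answer: 3

Derivation:
BFS from (A=1, B=2). One shortest path:
  1. empty(B) -> (A=1 B=0)
  2. pour(A -> B) -> (A=0 B=1)
  3. fill(A) -> (A=3 B=1)
Reached target in 3 moves.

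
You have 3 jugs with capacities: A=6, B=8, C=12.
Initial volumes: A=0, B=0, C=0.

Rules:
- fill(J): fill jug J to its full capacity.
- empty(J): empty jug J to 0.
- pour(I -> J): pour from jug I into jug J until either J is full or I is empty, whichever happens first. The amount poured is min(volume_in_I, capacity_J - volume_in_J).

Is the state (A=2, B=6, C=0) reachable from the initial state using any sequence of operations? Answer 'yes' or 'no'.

BFS from (A=0, B=0, C=0):
  1. fill(B) -> (A=0 B=8 C=0)
  2. pour(B -> A) -> (A=6 B=2 C=0)
  3. pour(A -> C) -> (A=0 B=2 C=6)
  4. pour(B -> A) -> (A=2 B=0 C=6)
  5. pour(C -> B) -> (A=2 B=6 C=0)
Target reached → yes.

Answer: yes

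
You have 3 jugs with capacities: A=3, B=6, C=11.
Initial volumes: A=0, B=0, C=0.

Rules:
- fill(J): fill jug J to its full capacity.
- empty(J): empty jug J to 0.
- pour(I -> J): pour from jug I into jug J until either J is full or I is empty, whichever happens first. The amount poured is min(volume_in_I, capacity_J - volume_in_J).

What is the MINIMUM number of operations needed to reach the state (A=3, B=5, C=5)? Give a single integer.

BFS from (A=0, B=0, C=0). One shortest path:
  1. fill(C) -> (A=0 B=0 C=11)
  2. pour(C -> B) -> (A=0 B=6 C=5)
  3. empty(B) -> (A=0 B=0 C=5)
  4. pour(C -> B) -> (A=0 B=5 C=0)
  5. fill(C) -> (A=0 B=5 C=11)
  6. pour(C -> A) -> (A=3 B=5 C=8)
  7. empty(A) -> (A=0 B=5 C=8)
  8. pour(C -> A) -> (A=3 B=5 C=5)
Reached target in 8 moves.

Answer: 8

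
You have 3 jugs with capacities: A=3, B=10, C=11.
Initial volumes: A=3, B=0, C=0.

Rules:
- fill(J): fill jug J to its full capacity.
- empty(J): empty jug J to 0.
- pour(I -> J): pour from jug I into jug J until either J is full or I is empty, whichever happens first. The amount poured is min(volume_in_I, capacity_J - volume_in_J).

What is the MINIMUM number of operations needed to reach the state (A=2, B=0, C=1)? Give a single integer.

Answer: 5

Derivation:
BFS from (A=3, B=0, C=0). One shortest path:
  1. fill(B) -> (A=3 B=10 C=0)
  2. pour(B -> C) -> (A=3 B=0 C=10)
  3. pour(A -> C) -> (A=2 B=0 C=11)
  4. pour(C -> B) -> (A=2 B=10 C=1)
  5. empty(B) -> (A=2 B=0 C=1)
Reached target in 5 moves.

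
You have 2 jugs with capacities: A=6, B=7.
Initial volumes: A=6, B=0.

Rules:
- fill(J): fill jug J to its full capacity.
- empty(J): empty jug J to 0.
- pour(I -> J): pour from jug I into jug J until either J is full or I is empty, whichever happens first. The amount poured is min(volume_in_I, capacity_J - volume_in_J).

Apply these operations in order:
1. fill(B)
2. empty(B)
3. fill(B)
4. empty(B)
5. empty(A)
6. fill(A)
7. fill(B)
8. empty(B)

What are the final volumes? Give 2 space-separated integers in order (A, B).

Step 1: fill(B) -> (A=6 B=7)
Step 2: empty(B) -> (A=6 B=0)
Step 3: fill(B) -> (A=6 B=7)
Step 4: empty(B) -> (A=6 B=0)
Step 5: empty(A) -> (A=0 B=0)
Step 6: fill(A) -> (A=6 B=0)
Step 7: fill(B) -> (A=6 B=7)
Step 8: empty(B) -> (A=6 B=0)

Answer: 6 0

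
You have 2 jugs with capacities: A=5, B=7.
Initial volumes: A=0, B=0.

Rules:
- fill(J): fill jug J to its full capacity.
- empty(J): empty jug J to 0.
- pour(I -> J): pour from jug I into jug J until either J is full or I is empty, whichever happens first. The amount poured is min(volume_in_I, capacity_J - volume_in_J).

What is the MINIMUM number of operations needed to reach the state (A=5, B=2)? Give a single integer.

BFS from (A=0, B=0). One shortest path:
  1. fill(B) -> (A=0 B=7)
  2. pour(B -> A) -> (A=5 B=2)
Reached target in 2 moves.

Answer: 2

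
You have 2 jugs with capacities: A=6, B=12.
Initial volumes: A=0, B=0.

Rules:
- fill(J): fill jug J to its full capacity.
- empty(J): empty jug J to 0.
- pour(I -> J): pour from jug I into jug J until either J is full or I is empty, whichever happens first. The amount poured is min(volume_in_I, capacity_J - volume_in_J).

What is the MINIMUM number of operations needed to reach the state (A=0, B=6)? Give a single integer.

Answer: 2

Derivation:
BFS from (A=0, B=0). One shortest path:
  1. fill(A) -> (A=6 B=0)
  2. pour(A -> B) -> (A=0 B=6)
Reached target in 2 moves.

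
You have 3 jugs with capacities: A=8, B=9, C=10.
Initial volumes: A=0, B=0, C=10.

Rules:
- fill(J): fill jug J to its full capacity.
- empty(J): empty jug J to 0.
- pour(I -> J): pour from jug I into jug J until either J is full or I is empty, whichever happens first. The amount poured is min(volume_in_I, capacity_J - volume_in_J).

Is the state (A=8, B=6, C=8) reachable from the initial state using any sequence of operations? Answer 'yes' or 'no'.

BFS from (A=0, B=0, C=10):
  1. fill(A) -> (A=8 B=0 C=10)
  2. empty(C) -> (A=8 B=0 C=0)
  3. pour(A -> B) -> (A=0 B=8 C=0)
  4. fill(A) -> (A=8 B=8 C=0)
  5. pour(A -> C) -> (A=0 B=8 C=8)
  6. fill(A) -> (A=8 B=8 C=8)
  7. pour(B -> C) -> (A=8 B=6 C=10)
  8. empty(C) -> (A=8 B=6 C=0)
  9. pour(A -> C) -> (A=0 B=6 C=8)
  10. fill(A) -> (A=8 B=6 C=8)
Target reached → yes.

Answer: yes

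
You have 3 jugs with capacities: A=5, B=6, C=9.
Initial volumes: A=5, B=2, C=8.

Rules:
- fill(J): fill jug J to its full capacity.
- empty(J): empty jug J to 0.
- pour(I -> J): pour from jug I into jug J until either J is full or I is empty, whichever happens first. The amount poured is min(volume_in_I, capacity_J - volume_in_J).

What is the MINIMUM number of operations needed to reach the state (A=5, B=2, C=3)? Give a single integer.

Answer: 2

Derivation:
BFS from (A=5, B=2, C=8). One shortest path:
  1. empty(A) -> (A=0 B=2 C=8)
  2. pour(C -> A) -> (A=5 B=2 C=3)
Reached target in 2 moves.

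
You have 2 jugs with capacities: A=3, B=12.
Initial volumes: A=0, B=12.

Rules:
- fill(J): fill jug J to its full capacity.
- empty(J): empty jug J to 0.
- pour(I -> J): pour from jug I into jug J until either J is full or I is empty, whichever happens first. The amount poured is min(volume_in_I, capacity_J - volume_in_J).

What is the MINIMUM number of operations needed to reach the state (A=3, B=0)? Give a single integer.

Answer: 2

Derivation:
BFS from (A=0, B=12). One shortest path:
  1. fill(A) -> (A=3 B=12)
  2. empty(B) -> (A=3 B=0)
Reached target in 2 moves.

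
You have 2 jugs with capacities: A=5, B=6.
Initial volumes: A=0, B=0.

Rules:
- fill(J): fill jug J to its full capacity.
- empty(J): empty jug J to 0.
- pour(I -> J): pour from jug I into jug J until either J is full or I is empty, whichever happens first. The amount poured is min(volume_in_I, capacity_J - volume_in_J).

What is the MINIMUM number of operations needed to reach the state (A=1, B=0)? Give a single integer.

Answer: 4

Derivation:
BFS from (A=0, B=0). One shortest path:
  1. fill(B) -> (A=0 B=6)
  2. pour(B -> A) -> (A=5 B=1)
  3. empty(A) -> (A=0 B=1)
  4. pour(B -> A) -> (A=1 B=0)
Reached target in 4 moves.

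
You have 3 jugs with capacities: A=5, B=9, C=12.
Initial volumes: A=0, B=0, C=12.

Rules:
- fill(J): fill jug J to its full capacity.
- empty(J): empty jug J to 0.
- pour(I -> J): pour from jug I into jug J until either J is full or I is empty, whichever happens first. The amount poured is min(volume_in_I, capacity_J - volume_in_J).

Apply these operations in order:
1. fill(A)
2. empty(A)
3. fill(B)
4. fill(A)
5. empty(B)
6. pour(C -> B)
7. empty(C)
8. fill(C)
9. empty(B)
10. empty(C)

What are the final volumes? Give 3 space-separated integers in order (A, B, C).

Step 1: fill(A) -> (A=5 B=0 C=12)
Step 2: empty(A) -> (A=0 B=0 C=12)
Step 3: fill(B) -> (A=0 B=9 C=12)
Step 4: fill(A) -> (A=5 B=9 C=12)
Step 5: empty(B) -> (A=5 B=0 C=12)
Step 6: pour(C -> B) -> (A=5 B=9 C=3)
Step 7: empty(C) -> (A=5 B=9 C=0)
Step 8: fill(C) -> (A=5 B=9 C=12)
Step 9: empty(B) -> (A=5 B=0 C=12)
Step 10: empty(C) -> (A=5 B=0 C=0)

Answer: 5 0 0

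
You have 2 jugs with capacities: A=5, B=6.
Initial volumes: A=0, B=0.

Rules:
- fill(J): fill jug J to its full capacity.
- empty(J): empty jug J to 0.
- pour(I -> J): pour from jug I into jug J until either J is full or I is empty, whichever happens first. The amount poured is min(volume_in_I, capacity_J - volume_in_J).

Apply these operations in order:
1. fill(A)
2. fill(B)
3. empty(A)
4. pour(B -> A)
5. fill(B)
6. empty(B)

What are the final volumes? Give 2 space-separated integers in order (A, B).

Answer: 5 0

Derivation:
Step 1: fill(A) -> (A=5 B=0)
Step 2: fill(B) -> (A=5 B=6)
Step 3: empty(A) -> (A=0 B=6)
Step 4: pour(B -> A) -> (A=5 B=1)
Step 5: fill(B) -> (A=5 B=6)
Step 6: empty(B) -> (A=5 B=0)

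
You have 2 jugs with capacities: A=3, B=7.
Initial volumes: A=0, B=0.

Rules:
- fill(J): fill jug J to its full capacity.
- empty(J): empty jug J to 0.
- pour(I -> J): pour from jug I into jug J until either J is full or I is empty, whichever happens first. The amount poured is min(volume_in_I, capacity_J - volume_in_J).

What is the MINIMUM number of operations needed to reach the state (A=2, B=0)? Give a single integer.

Answer: 7

Derivation:
BFS from (A=0, B=0). One shortest path:
  1. fill(A) -> (A=3 B=0)
  2. pour(A -> B) -> (A=0 B=3)
  3. fill(A) -> (A=3 B=3)
  4. pour(A -> B) -> (A=0 B=6)
  5. fill(A) -> (A=3 B=6)
  6. pour(A -> B) -> (A=2 B=7)
  7. empty(B) -> (A=2 B=0)
Reached target in 7 moves.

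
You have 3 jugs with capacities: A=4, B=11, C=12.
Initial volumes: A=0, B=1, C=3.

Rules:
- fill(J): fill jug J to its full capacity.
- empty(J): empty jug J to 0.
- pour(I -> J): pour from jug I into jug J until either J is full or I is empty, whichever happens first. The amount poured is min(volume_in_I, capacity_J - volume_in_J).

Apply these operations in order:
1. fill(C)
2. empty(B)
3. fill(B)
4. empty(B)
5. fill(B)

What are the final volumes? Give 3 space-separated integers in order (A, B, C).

Step 1: fill(C) -> (A=0 B=1 C=12)
Step 2: empty(B) -> (A=0 B=0 C=12)
Step 3: fill(B) -> (A=0 B=11 C=12)
Step 4: empty(B) -> (A=0 B=0 C=12)
Step 5: fill(B) -> (A=0 B=11 C=12)

Answer: 0 11 12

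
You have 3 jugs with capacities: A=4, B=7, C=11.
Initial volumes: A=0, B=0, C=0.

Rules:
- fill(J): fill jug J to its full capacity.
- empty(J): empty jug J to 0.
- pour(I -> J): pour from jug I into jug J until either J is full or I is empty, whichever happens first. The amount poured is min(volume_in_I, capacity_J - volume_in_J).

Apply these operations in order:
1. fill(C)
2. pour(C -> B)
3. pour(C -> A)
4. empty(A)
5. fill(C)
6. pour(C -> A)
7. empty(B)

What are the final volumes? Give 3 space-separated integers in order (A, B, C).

Answer: 4 0 7

Derivation:
Step 1: fill(C) -> (A=0 B=0 C=11)
Step 2: pour(C -> B) -> (A=0 B=7 C=4)
Step 3: pour(C -> A) -> (A=4 B=7 C=0)
Step 4: empty(A) -> (A=0 B=7 C=0)
Step 5: fill(C) -> (A=0 B=7 C=11)
Step 6: pour(C -> A) -> (A=4 B=7 C=7)
Step 7: empty(B) -> (A=4 B=0 C=7)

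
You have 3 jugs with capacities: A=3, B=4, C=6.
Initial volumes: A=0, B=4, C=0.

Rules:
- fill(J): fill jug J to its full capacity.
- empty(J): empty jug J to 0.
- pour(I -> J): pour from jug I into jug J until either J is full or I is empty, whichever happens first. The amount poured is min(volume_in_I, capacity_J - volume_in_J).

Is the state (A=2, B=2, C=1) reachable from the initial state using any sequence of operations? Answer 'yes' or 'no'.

BFS explored all 110 reachable states.
Reachable set includes: (0,0,0), (0,0,1), (0,0,2), (0,0,3), (0,0,4), (0,0,5), (0,0,6), (0,1,0), (0,1,1), (0,1,2), (0,1,3), (0,1,4) ...
Target (A=2, B=2, C=1) not in reachable set → no.

Answer: no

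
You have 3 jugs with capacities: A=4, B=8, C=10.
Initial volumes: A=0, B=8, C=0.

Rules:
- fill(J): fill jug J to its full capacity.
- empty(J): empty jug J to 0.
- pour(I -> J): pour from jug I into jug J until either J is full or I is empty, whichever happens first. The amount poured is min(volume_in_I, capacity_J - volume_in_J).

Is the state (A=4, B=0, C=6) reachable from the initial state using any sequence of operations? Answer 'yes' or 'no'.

Answer: yes

Derivation:
BFS from (A=0, B=8, C=0):
  1. empty(B) -> (A=0 B=0 C=0)
  2. fill(C) -> (A=0 B=0 C=10)
  3. pour(C -> A) -> (A=4 B=0 C=6)
Target reached → yes.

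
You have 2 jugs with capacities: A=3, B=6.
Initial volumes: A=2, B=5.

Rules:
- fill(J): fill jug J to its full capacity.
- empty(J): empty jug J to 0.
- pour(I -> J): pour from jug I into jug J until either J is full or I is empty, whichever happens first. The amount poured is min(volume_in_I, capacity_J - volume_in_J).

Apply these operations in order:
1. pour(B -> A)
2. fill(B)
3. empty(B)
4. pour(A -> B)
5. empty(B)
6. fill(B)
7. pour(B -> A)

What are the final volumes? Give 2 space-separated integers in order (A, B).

Answer: 3 3

Derivation:
Step 1: pour(B -> A) -> (A=3 B=4)
Step 2: fill(B) -> (A=3 B=6)
Step 3: empty(B) -> (A=3 B=0)
Step 4: pour(A -> B) -> (A=0 B=3)
Step 5: empty(B) -> (A=0 B=0)
Step 6: fill(B) -> (A=0 B=6)
Step 7: pour(B -> A) -> (A=3 B=3)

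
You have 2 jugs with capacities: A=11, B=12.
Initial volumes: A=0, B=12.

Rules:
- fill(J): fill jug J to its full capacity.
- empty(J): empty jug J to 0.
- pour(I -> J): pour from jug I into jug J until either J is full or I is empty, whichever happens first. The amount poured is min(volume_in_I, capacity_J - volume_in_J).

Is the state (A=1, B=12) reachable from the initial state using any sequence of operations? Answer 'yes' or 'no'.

BFS from (A=0, B=12):
  1. pour(B -> A) -> (A=11 B=1)
  2. empty(A) -> (A=0 B=1)
  3. pour(B -> A) -> (A=1 B=0)
  4. fill(B) -> (A=1 B=12)
Target reached → yes.

Answer: yes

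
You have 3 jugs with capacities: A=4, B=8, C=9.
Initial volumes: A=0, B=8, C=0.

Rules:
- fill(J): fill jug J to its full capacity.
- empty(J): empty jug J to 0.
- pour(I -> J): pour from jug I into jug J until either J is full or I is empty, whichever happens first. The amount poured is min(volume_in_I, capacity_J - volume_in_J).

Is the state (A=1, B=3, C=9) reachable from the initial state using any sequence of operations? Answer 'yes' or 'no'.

Answer: yes

Derivation:
BFS from (A=0, B=8, C=0):
  1. fill(A) -> (A=4 B=8 C=0)
  2. pour(B -> C) -> (A=4 B=0 C=8)
  3. pour(A -> C) -> (A=3 B=0 C=9)
  4. pour(C -> B) -> (A=3 B=8 C=1)
  5. empty(B) -> (A=3 B=0 C=1)
  6. pour(A -> B) -> (A=0 B=3 C=1)
  7. pour(C -> A) -> (A=1 B=3 C=0)
  8. fill(C) -> (A=1 B=3 C=9)
Target reached → yes.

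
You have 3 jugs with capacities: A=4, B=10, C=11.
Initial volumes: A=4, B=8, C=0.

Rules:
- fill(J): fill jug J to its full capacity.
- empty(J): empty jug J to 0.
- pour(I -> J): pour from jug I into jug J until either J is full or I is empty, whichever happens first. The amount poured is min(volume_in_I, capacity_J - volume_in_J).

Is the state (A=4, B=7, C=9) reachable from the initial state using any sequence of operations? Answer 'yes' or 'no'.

BFS from (A=4, B=8, C=0):
  1. pour(A -> C) -> (A=0 B=8 C=4)
  2. fill(A) -> (A=4 B=8 C=4)
  3. pour(A -> B) -> (A=2 B=10 C=4)
  4. pour(B -> C) -> (A=2 B=3 C=11)
  5. pour(C -> A) -> (A=4 B=3 C=9)
  6. pour(A -> B) -> (A=0 B=7 C=9)
  7. fill(A) -> (A=4 B=7 C=9)
Target reached → yes.

Answer: yes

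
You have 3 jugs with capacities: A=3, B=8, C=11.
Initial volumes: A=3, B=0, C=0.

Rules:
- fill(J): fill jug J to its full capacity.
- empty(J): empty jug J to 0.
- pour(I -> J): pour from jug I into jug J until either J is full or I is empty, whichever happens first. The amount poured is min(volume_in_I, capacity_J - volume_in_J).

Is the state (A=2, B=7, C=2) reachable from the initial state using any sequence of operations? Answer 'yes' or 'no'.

Answer: no

Derivation:
BFS explored all 292 reachable states.
Reachable set includes: (0,0,0), (0,0,1), (0,0,2), (0,0,3), (0,0,4), (0,0,5), (0,0,6), (0,0,7), (0,0,8), (0,0,9), (0,0,10), (0,0,11) ...
Target (A=2, B=7, C=2) not in reachable set → no.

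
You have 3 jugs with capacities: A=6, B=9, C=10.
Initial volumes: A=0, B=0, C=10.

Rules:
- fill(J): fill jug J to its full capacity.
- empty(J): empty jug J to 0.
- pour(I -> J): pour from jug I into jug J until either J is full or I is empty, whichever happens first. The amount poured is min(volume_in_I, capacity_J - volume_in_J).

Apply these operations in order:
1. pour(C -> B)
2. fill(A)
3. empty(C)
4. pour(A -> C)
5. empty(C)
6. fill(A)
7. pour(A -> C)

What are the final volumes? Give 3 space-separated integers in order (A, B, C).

Answer: 0 9 6

Derivation:
Step 1: pour(C -> B) -> (A=0 B=9 C=1)
Step 2: fill(A) -> (A=6 B=9 C=1)
Step 3: empty(C) -> (A=6 B=9 C=0)
Step 4: pour(A -> C) -> (A=0 B=9 C=6)
Step 5: empty(C) -> (A=0 B=9 C=0)
Step 6: fill(A) -> (A=6 B=9 C=0)
Step 7: pour(A -> C) -> (A=0 B=9 C=6)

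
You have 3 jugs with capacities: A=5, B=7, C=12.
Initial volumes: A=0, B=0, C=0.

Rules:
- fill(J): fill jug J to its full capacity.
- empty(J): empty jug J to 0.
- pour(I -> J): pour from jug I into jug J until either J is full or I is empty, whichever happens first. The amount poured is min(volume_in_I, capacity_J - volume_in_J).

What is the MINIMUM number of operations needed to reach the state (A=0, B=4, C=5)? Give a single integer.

Answer: 7

Derivation:
BFS from (A=0, B=0, C=0). One shortest path:
  1. fill(B) -> (A=0 B=7 C=0)
  2. pour(B -> A) -> (A=5 B=2 C=0)
  3. empty(A) -> (A=0 B=2 C=0)
  4. pour(B -> A) -> (A=2 B=0 C=0)
  5. fill(B) -> (A=2 B=7 C=0)
  6. pour(B -> A) -> (A=5 B=4 C=0)
  7. pour(A -> C) -> (A=0 B=4 C=5)
Reached target in 7 moves.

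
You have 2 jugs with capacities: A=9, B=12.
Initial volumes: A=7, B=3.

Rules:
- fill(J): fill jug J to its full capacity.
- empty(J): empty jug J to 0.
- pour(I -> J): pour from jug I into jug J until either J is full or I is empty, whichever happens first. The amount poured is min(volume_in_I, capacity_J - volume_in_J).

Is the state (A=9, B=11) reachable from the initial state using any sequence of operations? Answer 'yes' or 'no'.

Answer: no

Derivation:
BFS explored all 29 reachable states.
Reachable set includes: (0,0), (0,1), (0,3), (0,4), (0,6), (0,7), (0,9), (0,10), (0,12), (1,0), (1,12), (3,0) ...
Target (A=9, B=11) not in reachable set → no.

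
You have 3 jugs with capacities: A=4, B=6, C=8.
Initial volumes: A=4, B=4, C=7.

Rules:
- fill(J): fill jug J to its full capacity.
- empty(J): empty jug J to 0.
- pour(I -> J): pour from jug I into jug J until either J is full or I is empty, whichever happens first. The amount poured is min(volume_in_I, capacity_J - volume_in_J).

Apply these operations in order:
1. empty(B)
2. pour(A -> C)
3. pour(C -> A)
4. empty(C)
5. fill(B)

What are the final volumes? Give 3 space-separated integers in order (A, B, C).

Step 1: empty(B) -> (A=4 B=0 C=7)
Step 2: pour(A -> C) -> (A=3 B=0 C=8)
Step 3: pour(C -> A) -> (A=4 B=0 C=7)
Step 4: empty(C) -> (A=4 B=0 C=0)
Step 5: fill(B) -> (A=4 B=6 C=0)

Answer: 4 6 0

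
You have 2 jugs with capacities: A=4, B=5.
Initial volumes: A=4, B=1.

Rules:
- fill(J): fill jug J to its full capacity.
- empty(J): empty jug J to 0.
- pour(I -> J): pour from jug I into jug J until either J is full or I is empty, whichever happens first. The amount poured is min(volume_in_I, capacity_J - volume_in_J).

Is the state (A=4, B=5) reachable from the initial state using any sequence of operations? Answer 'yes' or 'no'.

Answer: yes

Derivation:
BFS from (A=4, B=1):
  1. fill(B) -> (A=4 B=5)
Target reached → yes.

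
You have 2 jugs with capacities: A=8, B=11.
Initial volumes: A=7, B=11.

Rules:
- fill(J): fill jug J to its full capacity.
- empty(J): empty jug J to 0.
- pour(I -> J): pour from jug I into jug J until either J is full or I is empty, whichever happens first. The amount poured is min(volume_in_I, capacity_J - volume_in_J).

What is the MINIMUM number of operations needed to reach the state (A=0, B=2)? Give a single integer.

Answer: 4

Derivation:
BFS from (A=7, B=11). One shortest path:
  1. pour(B -> A) -> (A=8 B=10)
  2. empty(A) -> (A=0 B=10)
  3. pour(B -> A) -> (A=8 B=2)
  4. empty(A) -> (A=0 B=2)
Reached target in 4 moves.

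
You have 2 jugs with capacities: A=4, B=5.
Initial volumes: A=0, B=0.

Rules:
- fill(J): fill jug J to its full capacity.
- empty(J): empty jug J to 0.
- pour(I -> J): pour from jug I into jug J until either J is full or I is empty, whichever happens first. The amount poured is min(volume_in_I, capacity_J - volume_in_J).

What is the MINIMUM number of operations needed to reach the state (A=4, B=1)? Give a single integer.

Answer: 2

Derivation:
BFS from (A=0, B=0). One shortest path:
  1. fill(B) -> (A=0 B=5)
  2. pour(B -> A) -> (A=4 B=1)
Reached target in 2 moves.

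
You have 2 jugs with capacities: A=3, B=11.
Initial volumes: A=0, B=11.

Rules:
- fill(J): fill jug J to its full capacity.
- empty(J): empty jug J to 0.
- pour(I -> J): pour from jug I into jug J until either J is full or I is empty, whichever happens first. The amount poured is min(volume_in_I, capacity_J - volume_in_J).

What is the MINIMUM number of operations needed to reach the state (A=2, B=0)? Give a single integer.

Answer: 7

Derivation:
BFS from (A=0, B=11). One shortest path:
  1. pour(B -> A) -> (A=3 B=8)
  2. empty(A) -> (A=0 B=8)
  3. pour(B -> A) -> (A=3 B=5)
  4. empty(A) -> (A=0 B=5)
  5. pour(B -> A) -> (A=3 B=2)
  6. empty(A) -> (A=0 B=2)
  7. pour(B -> A) -> (A=2 B=0)
Reached target in 7 moves.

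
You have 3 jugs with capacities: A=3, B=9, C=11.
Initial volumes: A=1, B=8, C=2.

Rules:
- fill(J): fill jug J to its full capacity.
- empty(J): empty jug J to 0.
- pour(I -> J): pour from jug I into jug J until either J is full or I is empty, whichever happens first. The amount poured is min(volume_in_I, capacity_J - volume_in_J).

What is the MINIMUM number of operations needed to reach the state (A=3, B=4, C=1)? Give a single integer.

BFS from (A=1, B=8, C=2). One shortest path:
  1. pour(C -> B) -> (A=1 B=9 C=1)
  2. pour(B -> A) -> (A=3 B=7 C=1)
  3. empty(A) -> (A=0 B=7 C=1)
  4. pour(B -> A) -> (A=3 B=4 C=1)
Reached target in 4 moves.

Answer: 4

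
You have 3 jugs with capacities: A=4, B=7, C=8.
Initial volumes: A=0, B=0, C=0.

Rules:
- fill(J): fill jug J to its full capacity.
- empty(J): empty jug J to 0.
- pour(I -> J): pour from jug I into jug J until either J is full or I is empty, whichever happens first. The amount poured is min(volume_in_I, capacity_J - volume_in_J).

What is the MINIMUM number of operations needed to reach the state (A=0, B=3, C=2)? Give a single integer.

Answer: 8

Derivation:
BFS from (A=0, B=0, C=0). One shortest path:
  1. fill(C) -> (A=0 B=0 C=8)
  2. pour(C -> B) -> (A=0 B=7 C=1)
  3. empty(B) -> (A=0 B=0 C=1)
  4. pour(C -> B) -> (A=0 B=1 C=0)
  5. fill(C) -> (A=0 B=1 C=8)
  6. pour(C -> B) -> (A=0 B=7 C=2)
  7. pour(B -> A) -> (A=4 B=3 C=2)
  8. empty(A) -> (A=0 B=3 C=2)
Reached target in 8 moves.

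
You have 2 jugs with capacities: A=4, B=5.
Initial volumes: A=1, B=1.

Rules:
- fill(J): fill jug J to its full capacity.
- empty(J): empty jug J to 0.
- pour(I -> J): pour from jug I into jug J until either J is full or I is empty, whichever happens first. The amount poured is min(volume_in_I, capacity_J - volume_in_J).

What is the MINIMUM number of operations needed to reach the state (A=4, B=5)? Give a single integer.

BFS from (A=1, B=1). One shortest path:
  1. fill(A) -> (A=4 B=1)
  2. fill(B) -> (A=4 B=5)
Reached target in 2 moves.

Answer: 2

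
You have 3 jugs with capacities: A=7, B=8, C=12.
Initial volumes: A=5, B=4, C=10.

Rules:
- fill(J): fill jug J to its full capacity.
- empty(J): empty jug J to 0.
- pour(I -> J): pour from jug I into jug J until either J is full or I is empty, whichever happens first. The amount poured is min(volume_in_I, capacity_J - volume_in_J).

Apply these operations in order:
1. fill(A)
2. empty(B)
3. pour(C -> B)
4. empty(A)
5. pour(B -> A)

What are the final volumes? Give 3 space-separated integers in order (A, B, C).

Answer: 7 1 2

Derivation:
Step 1: fill(A) -> (A=7 B=4 C=10)
Step 2: empty(B) -> (A=7 B=0 C=10)
Step 3: pour(C -> B) -> (A=7 B=8 C=2)
Step 4: empty(A) -> (A=0 B=8 C=2)
Step 5: pour(B -> A) -> (A=7 B=1 C=2)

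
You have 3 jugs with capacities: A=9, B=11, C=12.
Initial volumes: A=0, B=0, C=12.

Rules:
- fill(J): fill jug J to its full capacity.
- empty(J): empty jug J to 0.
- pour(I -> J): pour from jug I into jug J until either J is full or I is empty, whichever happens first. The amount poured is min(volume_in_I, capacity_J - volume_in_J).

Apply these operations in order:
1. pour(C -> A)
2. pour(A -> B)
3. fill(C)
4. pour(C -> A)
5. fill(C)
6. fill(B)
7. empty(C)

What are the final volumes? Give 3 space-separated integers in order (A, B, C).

Answer: 9 11 0

Derivation:
Step 1: pour(C -> A) -> (A=9 B=0 C=3)
Step 2: pour(A -> B) -> (A=0 B=9 C=3)
Step 3: fill(C) -> (A=0 B=9 C=12)
Step 4: pour(C -> A) -> (A=9 B=9 C=3)
Step 5: fill(C) -> (A=9 B=9 C=12)
Step 6: fill(B) -> (A=9 B=11 C=12)
Step 7: empty(C) -> (A=9 B=11 C=0)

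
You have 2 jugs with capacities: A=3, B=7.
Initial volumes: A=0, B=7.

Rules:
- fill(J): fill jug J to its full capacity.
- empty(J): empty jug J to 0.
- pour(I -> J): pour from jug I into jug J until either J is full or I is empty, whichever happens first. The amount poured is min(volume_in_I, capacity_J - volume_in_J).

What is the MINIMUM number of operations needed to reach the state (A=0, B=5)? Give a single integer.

Answer: 8

Derivation:
BFS from (A=0, B=7). One shortest path:
  1. pour(B -> A) -> (A=3 B=4)
  2. empty(A) -> (A=0 B=4)
  3. pour(B -> A) -> (A=3 B=1)
  4. empty(A) -> (A=0 B=1)
  5. pour(B -> A) -> (A=1 B=0)
  6. fill(B) -> (A=1 B=7)
  7. pour(B -> A) -> (A=3 B=5)
  8. empty(A) -> (A=0 B=5)
Reached target in 8 moves.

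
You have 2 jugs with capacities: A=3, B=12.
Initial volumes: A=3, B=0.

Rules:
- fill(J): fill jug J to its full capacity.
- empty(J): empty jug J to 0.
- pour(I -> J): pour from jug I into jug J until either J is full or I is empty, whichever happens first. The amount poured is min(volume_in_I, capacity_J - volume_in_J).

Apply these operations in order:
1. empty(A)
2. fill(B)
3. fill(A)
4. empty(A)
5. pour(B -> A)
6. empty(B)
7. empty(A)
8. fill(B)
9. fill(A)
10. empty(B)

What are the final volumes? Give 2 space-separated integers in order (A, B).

Answer: 3 0

Derivation:
Step 1: empty(A) -> (A=0 B=0)
Step 2: fill(B) -> (A=0 B=12)
Step 3: fill(A) -> (A=3 B=12)
Step 4: empty(A) -> (A=0 B=12)
Step 5: pour(B -> A) -> (A=3 B=9)
Step 6: empty(B) -> (A=3 B=0)
Step 7: empty(A) -> (A=0 B=0)
Step 8: fill(B) -> (A=0 B=12)
Step 9: fill(A) -> (A=3 B=12)
Step 10: empty(B) -> (A=3 B=0)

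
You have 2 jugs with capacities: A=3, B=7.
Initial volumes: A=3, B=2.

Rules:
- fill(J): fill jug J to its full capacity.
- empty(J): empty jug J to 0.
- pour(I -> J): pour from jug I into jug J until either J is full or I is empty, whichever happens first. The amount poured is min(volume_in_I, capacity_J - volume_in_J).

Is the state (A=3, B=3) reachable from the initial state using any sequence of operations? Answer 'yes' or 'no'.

BFS from (A=3, B=2):
  1. empty(B) -> (A=3 B=0)
  2. pour(A -> B) -> (A=0 B=3)
  3. fill(A) -> (A=3 B=3)
Target reached → yes.

Answer: yes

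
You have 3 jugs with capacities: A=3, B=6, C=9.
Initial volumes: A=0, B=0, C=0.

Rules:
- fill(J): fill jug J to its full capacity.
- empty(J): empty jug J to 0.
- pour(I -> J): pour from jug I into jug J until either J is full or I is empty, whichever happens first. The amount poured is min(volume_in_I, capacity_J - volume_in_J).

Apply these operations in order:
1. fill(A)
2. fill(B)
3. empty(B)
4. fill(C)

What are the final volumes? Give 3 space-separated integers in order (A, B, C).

Answer: 3 0 9

Derivation:
Step 1: fill(A) -> (A=3 B=0 C=0)
Step 2: fill(B) -> (A=3 B=6 C=0)
Step 3: empty(B) -> (A=3 B=0 C=0)
Step 4: fill(C) -> (A=3 B=0 C=9)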